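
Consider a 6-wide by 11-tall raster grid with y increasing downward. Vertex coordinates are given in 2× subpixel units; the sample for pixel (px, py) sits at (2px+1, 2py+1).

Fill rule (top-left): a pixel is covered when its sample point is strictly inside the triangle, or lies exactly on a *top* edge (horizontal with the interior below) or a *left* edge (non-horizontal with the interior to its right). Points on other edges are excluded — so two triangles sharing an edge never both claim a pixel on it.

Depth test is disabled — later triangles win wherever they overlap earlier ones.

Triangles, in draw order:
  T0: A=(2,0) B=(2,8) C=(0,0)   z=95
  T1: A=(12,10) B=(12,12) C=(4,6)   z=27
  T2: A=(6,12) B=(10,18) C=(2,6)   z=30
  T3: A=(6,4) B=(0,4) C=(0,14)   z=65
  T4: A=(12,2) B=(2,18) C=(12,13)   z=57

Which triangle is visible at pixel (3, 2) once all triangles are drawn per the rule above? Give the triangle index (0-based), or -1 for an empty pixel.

T0:
  2·area = 16
  edge (2, 0)→(2, 8): d=(0,8) right/bottom  bias=-1
  edge (2, 8)→(0, 0): d=(-2,-8) top-left  bias=+0
  edge (0, 0)→(2, 0): d=(2,0) top-left  bias=+0
    (0,0)@(1, 1): e=[8,6,2] → X
    (1,0)@(3, 1): e=[-8,22,2] → .
    (0,1)@(1, 3): e=[8,2,6] → X
    (1,1)@(3, 3): e=[-8,18,6] → .
    (0,2)@(1, 5): e=[8,-2,10] → .
  covered (2 px):
    X . . . . .
    X . . . . .
    . . . . . .
    . . . . . .
    . . . . . .
    . . . . . .
    . . . . . .
    . . . . . .
    . . . . . .
    . . . . . .
    . . . . . .
T1:
  2·area = 16
  edge (12, 10)→(12, 12): d=(0,2) right/bottom  bias=-1
  edge (12, 12)→(4, 6): d=(-8,-6) top-left  bias=+0
  edge (4, 6)→(12, 10): d=(8,4) right/bottom  bias=-1
    (4,4)@(9, 9): e=[6,6,4] → X
    (5,4)@(11, 9): e=[2,18,-4] → .
    (4,5)@(9, 11): e=[6,-10,20] → .
    (5,5)@(11, 11): e=[2,2,12] → X
    (5,6)@(11, 13): e=[2,-14,28] → .
  covered (2 px):
    . . . . . .
    . . . . . .
    . . . . . .
    . . . . . .
    . . . . X .
    . . . . . X
    . . . . . .
    . . . . . .
    . . . . . .
    . . . . . .
    . . . . . .
T2:
  degenerate (2·area = 0) — covers nothing
T3:
  2·area = 60  (B↔C swapped to make it positive)
  edge (6, 4)→(0, 14): d=(-6,10) right/bottom  bias=-1
  edge (0, 14)→(0, 4): d=(0,-10) top-left  bias=+0
  edge (0, 4)→(6, 4): d=(6,0) top-left  bias=+0
    (0,2)@(1, 5): e=[44,10,6] → X
    (1,2)@(3, 5): e=[24,30,6] → X
    (2,2)@(5, 5): e=[4,50,6] → X
    (3,2)@(7, 5): e=[-16,70,6] → .
    (0,3)@(1, 7): e=[32,10,18] → X
    (2,3)@(5, 7): e=[-8,50,18] → .
    (0,4)@(1, 9): e=[20,10,30] → X
    (1,4)@(3, 9): e=[0,30,30] → .  [on edge]
    (0,5)@(1, 11): e=[8,10,42] → X
    (1,5)@(3, 11): e=[-12,30,42] → .
    (0,6)@(1, 13): e=[-4,10,54] → .
  covered (7 px):
    . . . . . .
    . . . . . .
    X X X . . .
    X X . . . .
    X . . . . .
    X . . . . .
    . . . . . .
    . . . . . .
    . . . . . .
    . . . . . .
    . . . . . .
T4:
  2·area = 110  (B↔C swapped to make it positive)
  edge (12, 2)→(12, 13): d=(0,11) right/bottom  bias=-1
  edge (12, 13)→(2, 18): d=(-10,5) right/bottom  bias=-1
  edge (2, 18)→(12, 2): d=(10,-16) top-left  bias=+0
    (5,2)@(11, 5): e=[11,85,14] → X
    (4,3)@(9, 7): e=[33,75,2] → X
    (4,4)@(9, 9): e=[33,55,22] → X
    (3,5)@(7, 11): e=[55,45,10] → X
    (3,6)@(7, 13): e=[55,25,30] → X
    (2,7)@(5, 15): e=[77,15,18] → X
    (4,7)@(9, 15): e=[33,-5,82] → .
    (5,7)@(11, 15): e=[11,-15,114] → .
    (1,8)@(3, 17): e=[99,5,6] → X
    (2,8)@(5, 17): e=[77,-5,38] → .
    (3,8)@(7, 17): e=[55,-15,70] → .
    (1,9)@(3, 19): e=[99,-15,26] → .
  covered (14 px):
    . . . . . .
    . . . . . .
    . . . . . X
    . . . . X X
    . . . . X X
    . . . X X X
    . . . X X X
    . . X X . .
    . X . . . .
    . . . . . .
    . . . . . .

Z-buffer (winner per pixel, '.' = empty):
  0 . . . . .
  0 . . . . .
  3 3 3 . . 4
  3 3 . . 4 4
  3 . . . 4 4
  3 . . 4 4 4
  . . . 4 4 4
  . . 4 4 . .
  . 4 . . . .
  . . . . . .
  . . . . . .

Answer: -1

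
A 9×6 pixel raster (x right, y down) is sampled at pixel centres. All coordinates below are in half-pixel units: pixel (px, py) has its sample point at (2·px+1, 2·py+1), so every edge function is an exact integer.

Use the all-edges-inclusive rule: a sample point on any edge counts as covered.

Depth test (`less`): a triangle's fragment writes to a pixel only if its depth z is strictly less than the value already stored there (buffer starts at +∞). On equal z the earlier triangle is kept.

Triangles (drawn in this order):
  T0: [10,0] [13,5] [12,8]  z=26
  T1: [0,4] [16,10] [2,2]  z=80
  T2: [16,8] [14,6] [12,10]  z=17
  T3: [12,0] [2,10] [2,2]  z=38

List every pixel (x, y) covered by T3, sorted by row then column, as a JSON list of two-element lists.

T0:
  2·area = 14
  edge (10, 0)→(13, 5): d=(3,5) inclusive
  edge (13, 5)→(12, 8): d=(-1,3) inclusive
  edge (12, 8)→(10, 0): d=(-2,-8) inclusive
    (5,1)@(11, 3): e=[4,8,2] → #
    (6,1)@(13, 3): e=[-6,2,18] → ·
    (5,2)@(11, 5): e=[10,6,-2] → ·
    (6,2)@(13, 5): e=[0,0,14] → #  [on edge]
    (7,2)@(15, 5): e=[-10,-6,30] → ·
    (6,3)@(13, 7): e=[6,-2,10] → ·
    (5,5)@(11, 11): e=[28,0,-14] → ·  [on edge]
  covered (2 px):
    · · · · · · · · ·
    · · · · · # · · ·
    · · · · · · # · ·
    · · · · · · · · ·
    · · · · · · · · ·
    · · · · · · · · ·
T1:
  2·area = 44  (B↔C swapped to make it positive)
  edge (0, 4)→(2, 2): d=(2,-2) inclusive
  edge (2, 2)→(16, 10): d=(14,8) inclusive
  edge (16, 10)→(0, 4): d=(-16,-6) inclusive
    (1,0)@(3, 1): e=[0,-22,66] → ·  [on edge]
    (0,1)@(1, 3): e=[0,22,22] → #  [on edge]
    (1,1)@(3, 3): e=[4,6,34] → #
    (2,1)@(5, 3): e=[8,-10,46] → ·
    (0,2)@(1, 5): e=[4,50,-10] → ·
    (1,2)@(3, 5): e=[8,34,2] → #
    (2,2)@(5, 5): e=[12,18,14] → #
    (3,2)@(7, 5): e=[16,2,26] → #
    (4,2)@(9, 5): e=[20,-14,38] → ·
    (1,3)@(3, 7): e=[12,62,-30] → ·
    (2,3)@(5, 7): e=[16,46,-18] → ·
    (3,3)@(7, 7): e=[20,30,-6] → ·
  covered (6 px):
    · · · · · · · · ·
    # # · · · · · · ·
    · # # # · · · · ·
    · · · · # · · · ·
    · · · · · · · · ·
    · · · · · · · · ·
T2:
  2·area = 12  (B↔C swapped to make it positive)
  edge (16, 8)→(12, 10): d=(-4,2) inclusive
  edge (12, 10)→(14, 6): d=(2,-4) inclusive
  edge (14, 6)→(16, 8): d=(2,2) inclusive
    (4,0)@(9, 1): e=[42,-30,0] → ·  [on edge]
    (5,1)@(11, 3): e=[30,-18,0] → ·  [on edge]
    (6,2)@(13, 5): e=[18,-6,0] → ·  [on edge]
    (7,3)@(15, 7): e=[6,6,0] → #  [on edge]
    (8,3)@(17, 7): e=[2,14,-4] → ·
    (6,4)@(13, 9): e=[2,2,8] → #
    (7,4)@(15, 9): e=[-2,10,4] → ·
    (8,4)@(17, 9): e=[-6,18,0] → ·  [on edge]
    (6,5)@(13, 11): e=[-6,6,12] → ·
  covered (2 px):
    · · · · · · · · ·
    · · · · · · · · ·
    · · · · · · · · ·
    · · · · · · · # ·
    · · · · · · # · ·
    · · · · · · · · ·
T3:
  2·area = 80
  edge (12, 0)→(2, 10): d=(-10,10) inclusive
  edge (2, 10)→(2, 2): d=(0,-8) inclusive
  edge (2, 2)→(12, 0): d=(10,-2) inclusive
    (3,0)@(7, 1): e=[40,40,0] → #  [on edge]
    (4,0)@(9, 1): e=[20,56,4] → #
    (5,0)@(11, 1): e=[0,72,8] → #  [on edge]
    (6,0)@(13, 1): e=[-20,88,12] → ·
    (1,1)@(3, 3): e=[60,8,12] → #
    (2,1)@(5, 3): e=[40,24,16] → #
    (4,1)@(9, 3): e=[0,56,24] → #  [on edge]
    (5,1)@(11, 3): e=[-20,72,28] → ·
    (1,2)@(3, 5): e=[40,8,32] → #
    (3,2)@(7, 5): e=[0,40,40] → #  [on edge]
    (4,2)@(9, 5): e=[-20,56,44] → ·
    (1,3)@(3, 7): e=[20,8,52] → #
    (2,3)@(5, 7): e=[0,24,56] → #  [on edge]
    (1,4)@(3, 9): e=[0,8,72] → #  [on edge]
    (0,5)@(1, 11): e=[0,-8,88] → ·  [on edge]
  covered (13 px):
    · · · # # # · · ·
    · # # # # · · · ·
    · # # # · · · · ·
    · # # · · · · · ·
    · # · · · · · · ·
    · · · · · · · · ·

Final: [[3,0],[4,0],[5,0],[1,1],[2,1],[3,1],[4,1],[1,2],[2,2],[3,2],[1,3],[2,3],[1,4]]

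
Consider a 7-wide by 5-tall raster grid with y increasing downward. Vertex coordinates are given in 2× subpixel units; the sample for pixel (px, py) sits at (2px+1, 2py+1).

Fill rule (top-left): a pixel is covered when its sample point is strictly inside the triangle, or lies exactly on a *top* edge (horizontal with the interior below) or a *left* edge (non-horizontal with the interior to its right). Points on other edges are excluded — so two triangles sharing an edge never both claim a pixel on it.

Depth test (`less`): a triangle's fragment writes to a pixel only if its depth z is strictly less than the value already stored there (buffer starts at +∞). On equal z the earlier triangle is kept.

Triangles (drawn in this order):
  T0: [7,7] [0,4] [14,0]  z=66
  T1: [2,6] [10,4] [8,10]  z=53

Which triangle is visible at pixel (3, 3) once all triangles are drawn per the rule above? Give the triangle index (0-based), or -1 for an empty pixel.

T0:
  2·area = 70
  edge (7, 7)→(0, 4): d=(-7,-3) top-left  bias=+0
  edge (0, 4)→(14, 0): d=(14,-4) top-left  bias=+0
  edge (14, 0)→(7, 7): d=(-7,7) right/bottom  bias=-1
    (5,0)@(11, 1): e=[54,2,14] → X
    (6,0)@(13, 1): e=[60,10,0] → .  [on edge]
    (2,1)@(5, 3): e=[22,6,42] → X
    (3,1)@(7, 3): e=[28,14,28] → X
    (4,1)@(9, 3): e=[34,22,14] → X
    (5,1)@(11, 3): e=[40,30,0] → .  [on edge]
    (1,2)@(3, 5): e=[2,26,42] → X
    (4,2)@(9, 5): e=[20,50,0] → .  [on edge]
    (1,3)@(3, 7): e=[-12,54,28] → .
    (2,3)@(5, 7): e=[-6,62,14] → .
    (3,3)@(7, 7): e=[0,70,0] → .  [on edge]
    (2,4)@(5, 9): e=[-20,90,0] → .  [on edge]
  covered (7 px):
    . . . . . X .
    . . X X X . .
    . X X X . . .
    . . . . . . .
    . . . . . . .
T1:
  2·area = 44
  edge (2, 6)→(10, 4): d=(8,-2) top-left  bias=+0
  edge (10, 4)→(8, 10): d=(-2,6) right/bottom  bias=-1
  edge (8, 10)→(2, 6): d=(-6,-4) top-left  bias=+0
    (5,0)@(11, 1): e=[-22,0,66] → .  [on edge]
    (3,2)@(7, 5): e=[2,16,26] → X
    (4,2)@(9, 5): e=[6,4,34] → X
    (5,2)@(11, 5): e=[10,-8,42] → .
    (2,3)@(5, 7): e=[14,24,6] → X
    (4,3)@(9, 7): e=[22,0,22] → .  [on edge]
    (2,4)@(5, 9): e=[30,20,-6] → .
    (3,4)@(7, 9): e=[34,8,2] → X
    (4,4)@(9, 9): e=[38,-4,10] → .
  covered (5 px):
    . . . . . . .
    . . . . . . .
    . . . X X . .
    . . X X . . .
    . . . X . . .

Z-buffer (winner per pixel, '.' = empty):
  . . . . . 0 .
  . . 0 0 0 . .
  . 0 0 1 1 . .
  . . 1 1 . . .
  . . . 1 . . .

Result: 1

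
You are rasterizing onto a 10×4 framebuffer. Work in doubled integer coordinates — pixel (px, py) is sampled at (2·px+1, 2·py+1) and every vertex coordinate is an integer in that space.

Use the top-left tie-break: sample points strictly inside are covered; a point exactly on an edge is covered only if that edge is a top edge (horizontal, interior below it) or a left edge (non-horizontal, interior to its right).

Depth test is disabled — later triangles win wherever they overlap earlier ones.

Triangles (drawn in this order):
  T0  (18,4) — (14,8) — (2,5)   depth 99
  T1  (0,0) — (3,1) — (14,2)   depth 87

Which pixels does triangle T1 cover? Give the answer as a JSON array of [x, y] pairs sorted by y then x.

T0:
  2·area = 60
  edge (18, 4)→(14, 8): d=(-4,4) right/bottom  bias=-1
  edge (14, 8)→(2, 5): d=(-12,-3) top-left  bias=+0
  edge (2, 5)→(18, 4): d=(16,-1) top-left  bias=+0
    (9,1)@(19, 3): e=[0,75,-15] → .  [on edge]
    (1,2)@(3, 5): e=[56,3,1] → X
    (2,2)@(5, 5): e=[48,9,3] → X
    (3,2)@(7, 5): e=[40,15,5] → X
    (4,2)@(9, 5): e=[32,21,7] → X
    (5,2)@(11, 5): e=[24,27,9] → X
    (6,2)@(13, 5): e=[16,33,11] → X
    (7,2)@(15, 5): e=[8,39,13] → X
    (8,2)@(17, 5): e=[0,45,15] → .  [on edge]
    (1,3)@(3, 7): e=[48,-21,33] → .
    (2,3)@(5, 7): e=[40,-15,35] → .
    (3,3)@(7, 7): e=[32,-9,37] → .
    (7,3)@(15, 7): e=[0,15,45] → .  [on edge]
  covered (9 px):
    . . . . . . . . . .
    . . . . . . . . . .
    . X X X X X X X . .
    . . . . . X X . . .
T1:
  2·area = 8  (B↔C swapped to make it positive)
  edge (0, 0)→(14, 2): d=(14,2) right/bottom  bias=-1
  edge (14, 2)→(3, 1): d=(-11,-1) top-left  bias=+0
  edge (3, 1)→(0, 0): d=(-3,-1) top-left  bias=+0
    (1,0)@(3, 1): e=[8,0,0] → X  [on edge]
    (2,0)@(5, 1): e=[4,2,2] → X
    (3,0)@(7, 1): e=[0,4,4] → .  [on edge]
    (1,1)@(3, 3): e=[36,-22,-6] → .
    (2,1)@(5, 3): e=[32,-20,-4] → .
    (4,1)@(9, 3): e=[24,-16,0] → .  [on edge]
    (7,2)@(15, 5): e=[40,-32,0] → .  [on edge]
  covered (2 px):
    . X X . . . . . . .
    . . . . . . . . . .
    . . . . . . . . . .
    . . . . . . . . . .

Final: [[1,0],[2,0]]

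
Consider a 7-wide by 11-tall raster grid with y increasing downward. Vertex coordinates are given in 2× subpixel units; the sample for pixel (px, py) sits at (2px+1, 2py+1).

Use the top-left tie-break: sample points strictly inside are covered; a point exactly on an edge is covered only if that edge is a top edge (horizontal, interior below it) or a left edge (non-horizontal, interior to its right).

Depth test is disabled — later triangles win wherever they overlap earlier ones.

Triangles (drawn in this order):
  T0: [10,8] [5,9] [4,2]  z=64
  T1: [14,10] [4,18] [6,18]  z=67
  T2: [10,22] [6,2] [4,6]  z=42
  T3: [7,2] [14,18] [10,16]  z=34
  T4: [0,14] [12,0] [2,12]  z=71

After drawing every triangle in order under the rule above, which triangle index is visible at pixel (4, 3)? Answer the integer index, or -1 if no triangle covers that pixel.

T0:
  2·area = 36
  edge (10, 8)→(5, 9): d=(-5,1) right/bottom  bias=-1
  edge (5, 9)→(4, 2): d=(-1,-7) top-left  bias=+0
  edge (4, 2)→(10, 8): d=(6,6) right/bottom  bias=-1
    (1,0)@(3, 1): e=[42,-6,0] → ·  [on edge]
    (2,1)@(5, 3): e=[30,6,0] → ·  [on edge]
    (2,2)@(5, 5): e=[20,4,12] → #
    (3,2)@(7, 5): e=[18,18,0] → ·  [on edge]
    (2,3)@(5, 7): e=[10,2,24] → #
    (3,3)@(7, 7): e=[8,16,12] → #
    (4,3)@(9, 7): e=[6,30,0] → ·  [on edge]
    (2,4)@(5, 9): e=[0,0,36] → ·  [on edge]
    (3,4)@(7, 9): e=[-2,14,24] → ·
    (5,4)@(11, 9): e=[-6,42,0] → ·  [on edge]
    (6,5)@(13, 11): e=[-18,54,0] → ·  [on edge]
  covered (3 px):
    · · · · · · ·
    · · · · · · ·
    · · # · · · ·
    · · # # · · ·
    · · · · · · ·
    · · · · · · ·
    · · · · · · ·
    · · · · · · ·
    · · · · · · ·
    · · · · · · ·
    · · · · · · ·
T1:
  2·area = 16  (B↔C swapped to make it positive)
  edge (14, 10)→(6, 18): d=(-8,8) right/bottom  bias=-1
  edge (6, 18)→(4, 18): d=(-2,0) right/bottom  bias=-1
  edge (4, 18)→(14, 10): d=(10,-8) top-left  bias=+0
    (6,5)@(13, 11): e=[0,14,2] → ·  [on edge]
    (5,6)@(11, 13): e=[0,10,6] → ·  [on edge]
    (4,7)@(9, 15): e=[0,6,10] → ·  [on edge]
    (3,8)@(7, 17): e=[0,2,14] → ·  [on edge]
    (2,9)@(5, 19): e=[0,-2,18] → ·  [on edge]
    (1,10)@(3, 21): e=[0,-6,22] → ·  [on edge]
  covered (0 px):
    · · · · · · ·
    · · · · · · ·
    · · · · · · ·
    · · · · · · ·
    · · · · · · ·
    · · · · · · ·
    · · · · · · ·
    · · · · · · ·
    · · · · · · ·
    · · · · · · ·
    · · · · · · ·
T2:
  2·area = 56  (B↔C swapped to make it positive)
  edge (10, 22)→(4, 6): d=(-6,-16) top-left  bias=+0
  edge (4, 6)→(6, 2): d=(2,-4) top-left  bias=+0
  edge (6, 2)→(10, 22): d=(4,20) right/bottom  bias=-1
    (2,2)@(5, 5): e=[22,2,32] → #
    (3,2)@(7, 5): e=[54,10,-8] → ·
    (2,3)@(5, 7): e=[10,6,40] → #
    (3,3)@(7, 7): e=[42,14,0] → ·  [on edge]
    (2,4)@(5, 9): e=[-2,10,48] → ·
    (3,4)@(7, 9): e=[30,18,8] → #
    (4,4)@(9, 9): e=[62,26,-32] → ·
    (3,5)@(7, 11): e=[18,22,16] → #
    (4,5)@(9, 11): e=[50,30,-24] → ·
    (3,6)@(7, 13): e=[6,26,24] → #
    (4,6)@(9, 13): e=[38,34,-16] → ·
    (3,7)@(7, 15): e=[-6,30,32] → ·
    (4,8)@(9, 17): e=[14,42,0] → ·  [on edge]
  covered (6 px):
    · · · · · · ·
    · · · · · · ·
    · · # · · · ·
    · · # · · · ·
    · · · # · · ·
    · · · # · · ·
    · · · # · · ·
    · · · · · · ·
    · · · · · · ·
    · · · · # · ·
    · · · · · · ·
T3:
  2·area = 50
  edge (7, 2)→(14, 18): d=(7,16) right/bottom  bias=-1
  edge (14, 18)→(10, 16): d=(-4,-2) top-left  bias=+0
  edge (10, 16)→(7, 2): d=(-3,-14) top-left  bias=+0
    (4,3)@(9, 7): e=[3,34,13] → #
    (5,3)@(11, 7): e=[-29,38,41] → ·
    (4,4)@(9, 9): e=[17,26,7] → #
    (5,4)@(11, 9): e=[-15,30,35] → ·
    (4,5)@(9, 11): e=[31,18,1] → #
    (5,5)@(11, 11): e=[-1,22,29] → ·
    (4,6)@(9, 13): e=[45,10,-5] → ·
    (5,6)@(11, 13): e=[13,14,23] → #
    (6,6)@(13, 13): e=[-19,18,51] → ·
    (5,7)@(11, 15): e=[27,6,17] → #
    (6,7)@(13, 15): e=[-5,10,45] → ·
    (5,8)@(11, 17): e=[41,-2,11] → ·
  covered (6 px):
    · · · · · · ·
    · · · · · · ·
    · · · · · · ·
    · · · · # · ·
    · · · · # · ·
    · · · · # · ·
    · · · · · # ·
    · · · · · # ·
    · · · · · · #
    · · · · · · ·
    · · · · · · ·
T4:
  2·area = 4
  edge (0, 14)→(12, 0): d=(12,-14) top-left  bias=+0
  edge (12, 0)→(2, 12): d=(-10,12) right/bottom  bias=-1
  edge (2, 12)→(0, 14): d=(-2,2) right/bottom  bias=-1
    (6,0)@(13, 1): e=[26,-22,0] → ·  [on edge]
    (5,1)@(11, 3): e=[22,-18,0] → ·  [on edge]
    (4,2)@(9, 5): e=[18,-14,0] → ·  [on edge]
    (3,3)@(7, 7): e=[14,-10,0] → ·  [on edge]
    (2,4)@(5, 9): e=[10,-6,0] → ·  [on edge]
    (1,5)@(3, 11): e=[6,-2,0] → ·  [on edge]
    (0,6)@(1, 13): e=[2,2,0] → ·  [on edge]
  covered (0 px):
    · · · · · · ·
    · · · · · · ·
    · · · · · · ·
    · · · · · · ·
    · · · · · · ·
    · · · · · · ·
    · · · · · · ·
    · · · · · · ·
    · · · · · · ·
    · · · · · · ·
    · · · · · · ·

Z-buffer (winner per pixel, '.' = empty):
  . . . . . . .
  . . . . . . .
  . . 2 . . . .
  . . 2 0 3 . .
  . . . 2 3 . .
  . . . 2 3 . .
  . . . 2 . 3 .
  . . . . . 3 .
  . . . . . . 3
  . . . . 2 . .
  . . . . . . .

Final: 3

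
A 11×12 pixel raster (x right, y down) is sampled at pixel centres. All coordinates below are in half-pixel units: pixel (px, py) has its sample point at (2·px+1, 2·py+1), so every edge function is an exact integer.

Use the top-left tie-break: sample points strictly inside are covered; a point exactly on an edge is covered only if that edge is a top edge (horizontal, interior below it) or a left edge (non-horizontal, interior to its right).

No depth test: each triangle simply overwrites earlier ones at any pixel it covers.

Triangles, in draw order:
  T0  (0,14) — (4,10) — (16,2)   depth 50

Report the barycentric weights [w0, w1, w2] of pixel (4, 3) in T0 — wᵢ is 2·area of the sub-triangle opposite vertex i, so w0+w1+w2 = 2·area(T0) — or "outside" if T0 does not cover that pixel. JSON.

T0:
  2·area = 16
  edge (0, 14)→(4, 10): d=(4,-4) top-left  bias=+0
  edge (4, 10)→(16, 2): d=(12,-8) top-left  bias=+0
  edge (16, 2)→(0, 14): d=(-16,12) right/bottom  bias=-1
    (6,0)@(13, 1): e=[0,-36,52] → ·  [on edge]
    (5,1)@(11, 3): e=[0,-28,44] → ·  [on edge]
    (4,2)@(9, 5): e=[0,-20,36] → ·  [on edge]
    (3,3)@(7, 7): e=[0,-12,28] → ·  [on edge]
    (4,3)@(9, 7): e=[8,4,4] → #
    (5,3)@(11, 7): e=[16,20,-20] → ·
    (2,4)@(5, 9): e=[0,-4,20] → ·  [on edge]
    (4,4)@(9, 9): e=[16,28,-28] → ·
    (1,5)@(3, 11): e=[0,4,12] → #  [on edge]
    (2,5)@(5, 11): e=[8,20,-12] → ·
    (0,6)@(1, 13): e=[0,12,4] → #  [on edge]
    (1,6)@(3, 13): e=[8,28,-20] → ·
  covered (3 px):
    · · · · · · · · · · ·
    · · · · · · · · · · ·
    · · · · · · · · · · ·
    · · · · # · · · · · ·
    · · · · · · · · · · ·
    · # · · · · · · · · ·
    # · · · · · · · · · ·
    · · · · · · · · · · ·
    · · · · · · · · · · ·
    · · · · · · · · · · ·
    · · · · · · · · · · ·
    · · · · · · · · · · ·

Final: [4,4,8]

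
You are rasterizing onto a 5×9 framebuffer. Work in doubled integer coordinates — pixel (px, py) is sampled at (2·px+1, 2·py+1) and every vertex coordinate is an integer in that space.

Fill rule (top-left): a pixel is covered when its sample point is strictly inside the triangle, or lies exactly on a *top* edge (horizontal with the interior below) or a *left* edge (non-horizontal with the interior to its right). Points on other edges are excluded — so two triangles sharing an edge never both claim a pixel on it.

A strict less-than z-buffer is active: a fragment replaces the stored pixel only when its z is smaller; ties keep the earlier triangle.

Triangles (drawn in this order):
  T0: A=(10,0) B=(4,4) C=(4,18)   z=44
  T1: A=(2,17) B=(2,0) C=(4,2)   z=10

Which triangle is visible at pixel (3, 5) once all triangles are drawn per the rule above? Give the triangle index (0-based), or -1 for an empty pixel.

T0:
  2·area = 84  (B↔C swapped to make it positive)
  edge (10, 0)→(4, 18): d=(-6,18) right/bottom  bias=-1
  edge (4, 18)→(4, 4): d=(0,-14) top-left  bias=+0
  edge (4, 4)→(10, 0): d=(6,-4) top-left  bias=+0
    (4,0)@(9, 1): e=[12,70,2] → #
    (3,1)@(7, 3): e=[36,42,6] → #
    (4,1)@(9, 3): e=[0,70,14] → ·  [on edge]
    (2,2)@(5, 5): e=[60,14,10] → #
    (4,2)@(9, 5): e=[-12,70,26] → ·
    (2,3)@(5, 7): e=[48,14,22] → #
    (4,3)@(9, 7): e=[-24,70,38] → ·
    (2,4)@(5, 9): e=[36,14,34] → #
    (3,4)@(7, 9): e=[0,42,42] → ·  [on edge]
    (2,5)@(5, 11): e=[24,14,46] → #
    (3,5)@(7, 11): e=[-12,42,54] → ·
    (2,6)@(5, 13): e=[12,14,58] → #
    (2,7)@(5, 15): e=[0,14,70] → ·  [on edge]
  covered (9 px):
    · · · · #
    · · · # ·
    · · # # ·
    · · # # ·
    · · # · ·
    · · # · ·
    · · # · ·
    · · · · ·
    · · · · ·
T1:
  2·area = 34
  edge (2, 17)→(2, 0): d=(0,-17) top-left  bias=+0
  edge (2, 0)→(4, 2): d=(2,2) right/bottom  bias=-1
  edge (4, 2)→(2, 17): d=(-2,15) right/bottom  bias=-1
    (1,0)@(3, 1): e=[17,0,17] → ·  [on edge]
    (1,1)@(3, 3): e=[17,4,13] → #
    (2,1)@(5, 3): e=[51,0,-17] → ·  [on edge]
    (1,2)@(3, 5): e=[17,8,9] → #
    (2,2)@(5, 5): e=[51,4,-21] → ·
    (3,2)@(7, 5): e=[85,0,-51] → ·  [on edge]
    (1,3)@(3, 7): e=[17,12,5] → #
    (2,3)@(5, 7): e=[51,8,-25] → ·
    (4,3)@(9, 7): e=[119,0,-85] → ·  [on edge]
    (1,4)@(3, 9): e=[17,16,1] → #
    (2,4)@(5, 9): e=[51,12,-29] → ·
    (1,5)@(3, 11): e=[17,20,-3] → ·
  covered (4 px):
    · · · · ·
    · # · · ·
    · # · · ·
    · # · · ·
    · # · · ·
    · · · · ·
    · · · · ·
    · · · · ·
    · · · · ·

Z-buffer (winner per pixel, '.' = empty):
  . . . . 0
  . 1 . 0 .
  . 1 0 0 .
  . 1 0 0 .
  . 1 0 . .
  . . 0 . .
  . . 0 . .
  . . . . .
  . . . . .

Result: -1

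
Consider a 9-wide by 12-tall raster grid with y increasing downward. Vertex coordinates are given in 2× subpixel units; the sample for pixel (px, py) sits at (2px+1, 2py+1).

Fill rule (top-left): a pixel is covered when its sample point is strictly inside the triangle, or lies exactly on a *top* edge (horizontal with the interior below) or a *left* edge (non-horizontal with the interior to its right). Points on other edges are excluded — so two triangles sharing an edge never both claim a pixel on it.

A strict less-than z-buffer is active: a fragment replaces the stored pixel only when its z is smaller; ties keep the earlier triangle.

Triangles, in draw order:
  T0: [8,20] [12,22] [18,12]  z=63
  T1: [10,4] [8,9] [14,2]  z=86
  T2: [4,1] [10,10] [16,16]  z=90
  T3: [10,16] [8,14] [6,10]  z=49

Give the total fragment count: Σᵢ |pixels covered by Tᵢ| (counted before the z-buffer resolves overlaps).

T0:
  2·area = 52  (B↔C swapped to make it positive)
  edge (8, 20)→(18, 12): d=(10,-8) top-left  bias=+0
  edge (18, 12)→(12, 22): d=(-6,10) right/bottom  bias=-1
  edge (12, 22)→(8, 20): d=(-4,-2) top-left  bias=+0
    (8,6)@(17, 13): e=[2,4,46] → X
    (7,7)@(15, 15): e=[6,12,34] → X
    (8,7)@(17, 15): e=[22,-8,38] → .
    (6,8)@(13, 17): e=[10,20,22] → X
    (7,8)@(15, 17): e=[26,0,26] → .  [on edge]
    (5,9)@(11, 19): e=[14,28,10] → X
    (7,9)@(15, 19): e=[46,-12,18] → .
    (5,10)@(11, 21): e=[34,16,2] → X
    (6,10)@(13, 21): e=[50,-4,6] → .
    (5,11)@(11, 23): e=[54,4,-6] → .
  covered (6 px):
    . . . . . . . . .
    . . . . . . . . .
    . . . . . . . . .
    . . . . . . . . .
    . . . . . . . . .
    . . . . . . . . .
    . . . . . . . . X
    . . . . . . . X .
    . . . . . . X . .
    . . . . . X X . .
    . . . . . X . . .
    . . . . . . . . .
T1:
  2·area = 16  (B↔C swapped to make it positive)
  edge (10, 4)→(14, 2): d=(4,-2) top-left  bias=+0
  edge (14, 2)→(8, 9): d=(-6,7) right/bottom  bias=-1
  edge (8, 9)→(10, 4): d=(2,-5) top-left  bias=+0
    (6,1)@(13, 3): e=[2,1,13] → X
    (7,1)@(15, 3): e=[6,-13,23] → .
    (5,2)@(11, 5): e=[6,3,7] → X
    (6,2)@(13, 5): e=[10,-11,17] → .
    (4,3)@(9, 7): e=[10,5,1] → X
    (5,3)@(11, 7): e=[14,-9,11] → .
    (4,4)@(9, 9): e=[18,-7,5] → .
  covered (3 px):
    . . . . . . . . .
    . . . . . . X . .
    . . . . . X . . .
    . . . . X . . . .
    . . . . . . . . .
    . . . . . . . . .
    . . . . . . . . .
    . . . . . . . . .
    . . . . . . . . .
    . . . . . . . . .
    . . . . . . . . .
    . . . . . . . . .
T2:
  2·area = 18  (B↔C swapped to make it positive)
  edge (4, 1)→(16, 16): d=(12,15) right/bottom  bias=-1
  edge (16, 16)→(10, 10): d=(-6,-6) top-left  bias=+0
  edge (10, 10)→(4, 1): d=(-6,-9) top-left  bias=+0
    (0,0)@(1, 1): e=[45,0,-27] → .  [on edge]
    (1,1)@(3, 3): e=[39,0,-21] → .  [on edge]
    (2,2)@(5, 5): e=[33,0,-15] → .  [on edge]
    (3,2)@(7, 5): e=[3,12,3] → X
    (4,2)@(9, 5): e=[-27,24,21] → .
    (3,3)@(7, 7): e=[27,0,-9] → .  [on edge]
    (4,4)@(9, 9): e=[21,0,-3] → .  [on edge]
    (5,5)@(11, 11): e=[15,0,3] → X  [on edge]
    (6,5)@(13, 11): e=[-15,12,21] → .
    (5,6)@(11, 13): e=[39,-12,-9] → .
    (6,6)@(13, 13): e=[9,0,9] → X  [on edge]
    (7,6)@(15, 13): e=[-21,12,27] → .
    (7,7)@(15, 15): e=[3,0,15] → X  [on edge]
    (8,8)@(17, 17): e=[-3,0,21] → .  [on edge]
  covered (4 px):
    . . . . . . . . .
    . . . . . . . . .
    . . . X . . . . .
    . . . . . . . . .
    . . . . . . . . .
    . . . . . X . . .
    . . . . . . X . .
    . . . . . . . X .
    . . . . . . . . .
    . . . . . . . . .
    . . . . . . . . .
    . . . . . . . . .
T3:
  2·area = 4
  edge (10, 16)→(8, 14): d=(-2,-2) top-left  bias=+0
  edge (8, 14)→(6, 10): d=(-2,-4) top-left  bias=+0
  edge (6, 10)→(10, 16): d=(4,6) right/bottom  bias=-1
    (0,3)@(1, 7): e=[0,-14,18] → .  [on edge]
    (1,4)@(3, 9): e=[0,-10,14] → .  [on edge]
    (2,5)@(5, 11): e=[0,-6,10] → .  [on edge]
    (3,6)@(7, 13): e=[0,-2,6] → .  [on edge]
    (4,7)@(9, 15): e=[0,2,2] → X  [on edge]
    (5,7)@(11, 15): e=[4,10,-10] → .
    (4,8)@(9, 17): e=[-4,-2,10] → .
    (5,8)@(11, 17): e=[0,6,-2] → .  [on edge]
    (6,9)@(13, 19): e=[0,10,-6] → .  [on edge]
    (7,10)@(15, 21): e=[0,14,-10] → .  [on edge]
    (8,11)@(17, 23): e=[0,18,-14] → .  [on edge]
  covered (1 px):
    . . . . . . . . .
    . . . . . . . . .
    . . . . . . . . .
    . . . . . . . . .
    . . . . . . . . .
    . . . . . . . . .
    . . . . . . . . .
    . . . . X . . . .
    . . . . . . . . .
    . . . . . . . . .
    . . . . . . . . .
    . . . . . . . . .

Result: 14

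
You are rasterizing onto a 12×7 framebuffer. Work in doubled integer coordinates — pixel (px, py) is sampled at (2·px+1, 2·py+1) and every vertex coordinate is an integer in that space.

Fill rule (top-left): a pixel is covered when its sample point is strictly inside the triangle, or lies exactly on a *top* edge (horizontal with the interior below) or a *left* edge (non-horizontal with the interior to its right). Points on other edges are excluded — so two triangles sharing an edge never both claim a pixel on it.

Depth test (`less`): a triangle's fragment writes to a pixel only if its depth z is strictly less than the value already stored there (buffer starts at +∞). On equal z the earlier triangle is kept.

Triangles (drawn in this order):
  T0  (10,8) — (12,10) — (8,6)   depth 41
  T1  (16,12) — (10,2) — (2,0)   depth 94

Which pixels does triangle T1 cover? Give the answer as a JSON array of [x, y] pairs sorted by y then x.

T0:
  degenerate (2·area = 0) — covers nothing
T1:
  2·area = 68  (B↔C swapped to make it positive)
  edge (16, 12)→(2, 0): d=(-14,-12) top-left  bias=+0
  edge (2, 0)→(10, 2): d=(8,2) right/bottom  bias=-1
  edge (10, 2)→(16, 12): d=(6,10) right/bottom  bias=-1
    (2,0)@(5, 1): e=[22,2,44] → #
    (3,0)@(7, 1): e=[46,-2,24] → ·
    (2,1)@(5, 3): e=[-6,18,56] → ·
    (3,1)@(7, 3): e=[18,14,36] → #
    (4,1)@(9, 3): e=[42,10,16] → #
    (5,1)@(11, 3): e=[66,6,-4] → ·
    (3,2)@(7, 5): e=[-10,30,48] → ·
    (4,2)@(9, 5): e=[14,26,28] → #
    (5,2)@(11, 5): e=[38,22,8] → #
    (6,2)@(13, 5): e=[62,18,-12] → ·
    (4,3)@(9, 7): e=[-14,42,40] → ·
    (5,3)@(11, 7): e=[10,38,20] → #
    (6,3)@(13, 7): e=[34,34,0] → ·  [on edge]
  covered (8 px):
    · · # · · · · · · · · ·
    · · · # # · · · · · · ·
    · · · · # # · · · · · ·
    · · · · · # · · · · · ·
    · · · · · · # · · · · ·
    · · · · · · · # · · · ·
    · · · · · · · · · · · ·

Answer: [[2,0],[3,1],[4,1],[4,2],[5,2],[5,3],[6,4],[7,5]]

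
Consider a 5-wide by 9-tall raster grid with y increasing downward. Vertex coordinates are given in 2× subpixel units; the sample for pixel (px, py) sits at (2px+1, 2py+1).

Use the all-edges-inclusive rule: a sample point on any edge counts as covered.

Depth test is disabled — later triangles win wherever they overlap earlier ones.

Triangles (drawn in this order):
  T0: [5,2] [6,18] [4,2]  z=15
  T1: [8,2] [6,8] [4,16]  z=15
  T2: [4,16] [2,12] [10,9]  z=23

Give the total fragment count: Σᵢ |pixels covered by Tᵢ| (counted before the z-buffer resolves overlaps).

T0:
  2·area = 16
  edge (5, 2)→(6, 18): d=(1,16) inclusive
  edge (6, 18)→(4, 2): d=(-2,-16) inclusive
  edge (4, 2)→(5, 2): d=(1,0) inclusive
    (2,1)@(5, 3): e=[1,14,1] → #
    (3,1)@(7, 3): e=[-31,46,1] → ·
    (2,2)@(5, 5): e=[3,10,3] → #
    (3,2)@(7, 5): e=[-29,42,3] → ·
    (2,3)@(5, 7): e=[5,6,5] → #
    (3,3)@(7, 7): e=[-27,38,5] → ·
    (2,4)@(5, 9): e=[7,2,7] → #
    (3,4)@(7, 9): e=[-25,34,7] → ·
    (2,5)@(5, 11): e=[9,-2,9] → ·
  covered (4 px):
    · · · · ·
    · · # · ·
    · · # · ·
    · · # · ·
    · · # · ·
    · · · · ·
    · · · · ·
    · · · · ·
    · · · · ·
T1:
  2·area = 4  (B↔C swapped to make it positive)
  edge (8, 2)→(4, 16): d=(-4,14) inclusive
  edge (4, 16)→(6, 8): d=(2,-8) inclusive
  edge (6, 8)→(8, 2): d=(2,-6) inclusive
    (3,2)@(7, 5): e=[2,2,0] → #  [on edge]
    (4,2)@(9, 5): e=[-26,18,12] → ·
    (3,3)@(7, 7): e=[-6,6,4] → ·
    (2,5)@(5, 11): e=[6,-2,0] → ·  [on edge]
    (1,8)@(3, 17): e=[10,-6,0] → ·  [on edge]
  covered (1 px):
    · · · · ·
    · · · · ·
    · · · # ·
    · · · · ·
    · · · · ·
    · · · · ·
    · · · · ·
    · · · · ·
    · · · · ·
T2:
  2·area = 38
  edge (4, 16)→(2, 12): d=(-2,-4) inclusive
  edge (2, 12)→(10, 9): d=(8,-3) inclusive
  edge (10, 9)→(4, 16): d=(-6,7) inclusive
    (2,5)@(5, 11): e=[14,1,23] → #
    (3,5)@(7, 11): e=[22,7,9] → #
    (4,5)@(9, 11): e=[30,13,-5] → ·
    (1,6)@(3, 13): e=[2,11,25] → #
    (3,6)@(7, 13): e=[18,23,-3] → ·
    (1,7)@(3, 15): e=[-2,27,13] → ·
    (2,7)@(5, 15): e=[6,33,-1] → ·
  covered (4 px):
    · · · · ·
    · · · · ·
    · · · · ·
    · · · · ·
    · · · · ·
    · · # # ·
    · # # · ·
    · · · · ·
    · · · · ·

Final: 9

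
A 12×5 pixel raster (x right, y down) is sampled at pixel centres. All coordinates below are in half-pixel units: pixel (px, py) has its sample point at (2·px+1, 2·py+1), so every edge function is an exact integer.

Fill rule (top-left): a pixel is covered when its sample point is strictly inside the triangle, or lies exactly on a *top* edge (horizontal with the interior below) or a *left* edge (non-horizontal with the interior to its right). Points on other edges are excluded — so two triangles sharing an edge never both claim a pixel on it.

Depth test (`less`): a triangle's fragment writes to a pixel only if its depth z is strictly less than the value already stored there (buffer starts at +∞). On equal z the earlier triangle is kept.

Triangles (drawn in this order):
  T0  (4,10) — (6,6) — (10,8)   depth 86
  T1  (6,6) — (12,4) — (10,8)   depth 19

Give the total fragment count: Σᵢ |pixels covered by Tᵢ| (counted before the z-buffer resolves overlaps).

T0:
  2·area = 20
  edge (4, 10)→(6, 6): d=(2,-4) top-left  bias=+0
  edge (6, 6)→(10, 8): d=(4,2) right/bottom  bias=-1
  edge (10, 8)→(4, 10): d=(-6,2) right/bottom  bias=-1
    (9,2)@(19, 5): e=[50,-30,0] → ·  [on edge]
    (3,3)@(7, 7): e=[6,2,12] → █
    (4,3)@(9, 7): e=[14,-2,8] → ·
    (6,3)@(13, 7): e=[30,-10,0] → ·  [on edge]
    (2,4)@(5, 9): e=[2,14,4] → █
    (3,4)@(7, 9): e=[10,10,0] → ·  [on edge]
  covered (2 px):
    · · · · · · · · · · · ·
    · · · · · · · · · · · ·
    · · · · · · · · · · · ·
    · · · █ · · · · · · · ·
    · · █ · · · · · · · · ·
T1:
  2·area = 20
  edge (6, 6)→(12, 4): d=(6,-2) top-left  bias=+0
  edge (12, 4)→(10, 8): d=(-2,4) right/bottom  bias=-1
  edge (10, 8)→(6, 6): d=(-4,-2) top-left  bias=+0
    (10,0)@(21, 1): e=[0,-30,50] → ·  [on edge]
    (7,1)@(15, 3): e=[0,-10,30] → ·  [on edge]
    (4,2)@(9, 5): e=[0,10,10] → █  [on edge]
    (5,2)@(11, 5): e=[4,2,14] → █
    (6,2)@(13, 5): e=[8,-6,18] → ·
    (1,3)@(3, 7): e=[0,30,-10] → ·  [on edge]
    (4,3)@(9, 7): e=[12,6,2] → █
    (5,3)@(11, 7): e=[16,-2,6] → ·
    (4,4)@(9, 9): e=[24,2,-6] → ·
  covered (3 px):
    · · · · · · · · · · · ·
    · · · · · · · · · · · ·
    · · · · █ █ · · · · · ·
    · · · · █ · · · · · · ·
    · · · · · · · · · · · ·

Final: 5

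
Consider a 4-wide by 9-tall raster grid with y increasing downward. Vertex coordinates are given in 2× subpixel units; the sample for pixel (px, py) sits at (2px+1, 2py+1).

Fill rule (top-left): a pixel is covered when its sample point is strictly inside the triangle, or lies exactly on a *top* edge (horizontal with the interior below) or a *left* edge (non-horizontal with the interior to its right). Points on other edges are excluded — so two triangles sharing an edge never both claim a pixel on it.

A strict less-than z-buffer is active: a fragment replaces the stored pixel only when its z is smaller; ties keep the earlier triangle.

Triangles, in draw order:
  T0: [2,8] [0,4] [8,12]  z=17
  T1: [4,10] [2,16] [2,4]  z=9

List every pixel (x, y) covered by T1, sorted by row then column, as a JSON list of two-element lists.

T0:
  2·area = 16
  edge (2, 8)→(0, 4): d=(-2,-4) top-left  bias=+0
  edge (0, 4)→(8, 12): d=(8,8) right/bottom  bias=-1
  edge (8, 12)→(2, 8): d=(-6,-4) top-left  bias=+0
    (0,2)@(1, 5): e=[2,0,14] → .  [on edge]
    (1,3)@(3, 7): e=[6,0,10] → .  [on edge]
    (2,4)@(5, 9): e=[10,0,6] → .  [on edge]
    (3,5)@(7, 11): e=[14,0,2] → .  [on edge]
  covered (0 px):
    . . . .
    . . . .
    . . . .
    . . . .
    . . . .
    . . . .
    . . . .
    . . . .
    . . . .
T1:
  2·area = 24
  edge (4, 10)→(2, 16): d=(-2,6) right/bottom  bias=-1
  edge (2, 16)→(2, 4): d=(0,-12) top-left  bias=+0
  edge (2, 4)→(4, 10): d=(2,6) right/bottom  bias=-1
    (0,0)@(1, 1): e=[36,-12,0] → .  [on edge]
    (3,0)@(7, 1): e=[0,60,-36] → .  [on edge]
    (1,3)@(3, 7): e=[12,12,0] → .  [on edge]
    (2,3)@(5, 7): e=[0,36,-12] → .  [on edge]
    (1,4)@(3, 9): e=[8,12,4] → X
    (2,4)@(5, 9): e=[-4,36,-8] → .
    (1,5)@(3, 11): e=[4,12,8] → X
    (2,5)@(5, 11): e=[-8,36,-4] → .
    (1,6)@(3, 13): e=[0,12,12] → .  [on edge]
    (2,6)@(5, 13): e=[-12,36,0] → .  [on edge]
  covered (2 px):
    . . . .
    . . . .
    . . . .
    . . . .
    . X . .
    . X . .
    . . . .
    . . . .
    . . . .

Result: [[1,4],[1,5]]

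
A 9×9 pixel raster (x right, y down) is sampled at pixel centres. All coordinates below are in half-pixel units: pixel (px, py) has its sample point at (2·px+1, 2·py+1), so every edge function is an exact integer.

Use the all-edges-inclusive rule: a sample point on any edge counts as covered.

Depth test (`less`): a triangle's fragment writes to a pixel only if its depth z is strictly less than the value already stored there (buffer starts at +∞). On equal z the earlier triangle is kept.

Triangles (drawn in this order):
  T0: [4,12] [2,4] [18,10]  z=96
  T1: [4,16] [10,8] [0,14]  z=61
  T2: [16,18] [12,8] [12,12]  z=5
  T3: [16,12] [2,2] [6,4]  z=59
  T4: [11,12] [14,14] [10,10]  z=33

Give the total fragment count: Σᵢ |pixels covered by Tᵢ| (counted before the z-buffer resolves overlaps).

T0:
  2·area = 116
  edge (4, 12)→(2, 4): d=(-2,-8) inclusive
  edge (2, 4)→(18, 10): d=(16,6) inclusive
  edge (18, 10)→(4, 12): d=(-14,2) inclusive
    (1,2)@(3, 5): e=[6,10,100] → █
    (2,2)@(5, 5): e=[22,-2,96] → ·
    (1,3)@(3, 7): e=[2,42,72] → █
    (2,3)@(5, 7): e=[18,30,68] → █
    (3,3)@(7, 7): e=[34,18,64] → █
    (4,3)@(9, 7): e=[50,6,60] → █
    (5,3)@(11, 7): e=[66,-6,56] → ·
    (1,4)@(3, 9): e=[-2,74,44] → ·
    (2,4)@(5, 9): e=[14,62,40] → █
    (5,4)@(11, 9): e=[62,26,28] → █
    (6,4)@(13, 9): e=[78,14,24] → █
    (7,4)@(15, 9): e=[94,2,20] → █
    (5,5)@(11, 11): e=[58,58,0] → █  [on edge]
  covered (15 px):
    · · · · · · · · ·
    · · · · · · · · ·
    · █ · · · · · · ·
    · █ █ █ █ · · · ·
    · · █ █ █ █ █ █ ·
    · · █ █ █ █ · · ·
    · · · · · · · · ·
    · · · · · · · · ·
    · · · · · · · · ·
T1:
  2·area = 44  (B↔C swapped to make it positive)
  edge (4, 16)→(0, 14): d=(-4,-2) inclusive
  edge (0, 14)→(10, 8): d=(10,-6) inclusive
  edge (10, 8)→(4, 16): d=(-6,8) inclusive
    (7,2)@(15, 5): e=[66,0,-22] → ·  [on edge]
    (4,4)@(9, 9): e=[38,4,2] → █
    (5,4)@(11, 9): e=[42,16,-14] → ·
    (2,5)@(5, 11): e=[22,0,22] → █  [on edge]
    (3,5)@(7, 11): e=[26,12,6] → █
    (4,5)@(9, 11): e=[30,24,-10] → ·
    (1,6)@(3, 13): e=[10,8,26] → █
    (3,6)@(7, 13): e=[18,32,-6] → ·
    (1,7)@(3, 15): e=[2,28,14] → █
    (2,7)@(5, 15): e=[6,40,-2] → ·
    (1,8)@(3, 17): e=[-6,48,2] → ·
  covered (6 px):
    · · · · · · · · ·
    · · · · · · · · ·
    · · · · · · · · ·
    · · · · · · · · ·
    · · · · █ · · · ·
    · · █ █ · · · · ·
    · █ █ · · · · · ·
    · █ · · · · · · ·
    · · · · · · · · ·
T2:
  2·area = 16  (B↔C swapped to make it positive)
  edge (16, 18)→(12, 12): d=(-4,-6) inclusive
  edge (12, 12)→(12, 8): d=(0,-4) inclusive
  edge (12, 8)→(16, 18): d=(4,10) inclusive
    (6,5)@(13, 11): e=[10,4,2] → █
    (7,5)@(15, 11): e=[22,12,-18] → ·
    (6,6)@(13, 13): e=[2,4,10] → █
    (7,6)@(15, 13): e=[14,12,-10] → ·
    (6,7)@(13, 15): e=[-6,4,18] → ·
  covered (2 px):
    · · · · · · · · ·
    · · · · · · · · ·
    · · · · · · · · ·
    · · · · · · · · ·
    · · · · · · · · ·
    · · · · · · █ · ·
    · · · · · · █ · ·
    · · · · · · · · ·
    · · · · · · · · ·
T3:
  2·area = 12
  edge (16, 12)→(2, 2): d=(-14,-10) inclusive
  edge (2, 2)→(6, 4): d=(4,2) inclusive
  edge (6, 4)→(16, 12): d=(10,8) inclusive
    (3,2)@(7, 5): e=[8,2,2] → █
    (4,2)@(9, 5): e=[28,-2,-14] → ·
    (3,3)@(7, 7): e=[-20,10,22] → ·
    (4,3)@(9, 7): e=[0,6,6] → █  [on edge]
    (5,3)@(11, 7): e=[20,2,-10] → ·
    (4,4)@(9, 9): e=[-28,14,26] → ·
  covered (2 px):
    · · · · · · · · ·
    · · · · · · · · ·
    · · · █ · · · · ·
    · · · · █ · · · ·
    · · · · · · · · ·
    · · · · · · · · ·
    · · · · · · · · ·
    · · · · · · · · ·
    · · · · · · · · ·
T4:
  2·area = 4  (B↔C swapped to make it positive)
  edge (11, 12)→(10, 10): d=(-1,-2) inclusive
  edge (10, 10)→(14, 14): d=(4,4) inclusive
  edge (14, 14)→(11, 12): d=(-3,-2) inclusive
    (0,0)@(1, 1): e=[-9,0,13] → ·  [on edge]
    (1,1)@(3, 3): e=[-7,0,11] → ·  [on edge]
    (2,2)@(5, 5): e=[-5,0,9] → ·  [on edge]
    (3,3)@(7, 7): e=[-3,0,7] → ·  [on edge]
    (4,4)@(9, 9): e=[-1,0,5] → ·  [on edge]
    (5,5)@(11, 11): e=[1,0,3] → █  [on edge]
    (6,5)@(13, 11): e=[5,-8,7] → ·
    (5,6)@(11, 13): e=[-1,8,-3] → ·
    (6,6)@(13, 13): e=[3,0,1] → █  [on edge]
    (7,6)@(15, 13): e=[7,-8,5] → ·
    (6,7)@(13, 15): e=[1,8,-5] → ·
    (7,7)@(15, 15): e=[5,0,-1] → ·  [on edge]
    (8,8)@(17, 17): e=[7,0,-3] → ·  [on edge]
  covered (2 px):
    · · · · · · · · ·
    · · · · · · · · ·
    · · · · · · · · ·
    · · · · · · · · ·
    · · · · · · · · ·
    · · · · · █ · · ·
    · · · · · · █ · ·
    · · · · · · · · ·
    · · · · · · · · ·

Result: 27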